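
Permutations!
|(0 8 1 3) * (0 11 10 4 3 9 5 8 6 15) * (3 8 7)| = 9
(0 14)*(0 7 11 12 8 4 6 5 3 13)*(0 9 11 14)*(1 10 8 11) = (1 10 8 4 6 5 3 13 9)(7 14)(11 12) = [0, 10, 2, 13, 6, 3, 5, 14, 4, 1, 8, 12, 11, 9, 7]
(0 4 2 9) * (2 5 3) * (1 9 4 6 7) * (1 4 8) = [6, 9, 8, 2, 5, 3, 7, 4, 1, 0] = (0 6 7 4 5 3 2 8 1 9)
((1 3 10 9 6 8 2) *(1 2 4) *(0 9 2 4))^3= (0 8 6 9)(1 2 3 4 10)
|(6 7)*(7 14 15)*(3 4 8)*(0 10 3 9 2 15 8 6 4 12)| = 8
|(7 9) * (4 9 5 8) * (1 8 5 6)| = 6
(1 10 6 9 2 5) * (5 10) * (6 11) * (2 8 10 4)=(1 5)(2 4)(6 9 8 10 11)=[0, 5, 4, 3, 2, 1, 9, 7, 10, 8, 11, 6]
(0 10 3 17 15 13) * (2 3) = (0 10 2 3 17 15 13) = [10, 1, 3, 17, 4, 5, 6, 7, 8, 9, 2, 11, 12, 0, 14, 13, 16, 15]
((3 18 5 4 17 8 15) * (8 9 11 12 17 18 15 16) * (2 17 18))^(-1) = (2 4 5 18 12 11 9 17)(3 15)(8 16)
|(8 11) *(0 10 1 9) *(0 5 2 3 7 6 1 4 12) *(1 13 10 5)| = |(0 5 2 3 7 6 13 10 4 12)(1 9)(8 11)| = 10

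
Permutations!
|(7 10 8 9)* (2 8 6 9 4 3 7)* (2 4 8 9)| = 7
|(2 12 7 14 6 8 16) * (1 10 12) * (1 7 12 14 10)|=7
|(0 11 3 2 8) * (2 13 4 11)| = |(0 2 8)(3 13 4 11)| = 12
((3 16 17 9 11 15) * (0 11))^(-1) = (0 9 17 16 3 15 11)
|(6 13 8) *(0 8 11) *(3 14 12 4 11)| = 9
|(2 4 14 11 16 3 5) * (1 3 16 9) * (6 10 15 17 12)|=|(1 3 5 2 4 14 11 9)(6 10 15 17 12)|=40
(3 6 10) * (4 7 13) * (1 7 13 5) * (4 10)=(1 7 5)(3 6 4 13 10)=[0, 7, 2, 6, 13, 1, 4, 5, 8, 9, 3, 11, 12, 10]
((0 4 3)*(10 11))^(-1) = (0 3 4)(10 11)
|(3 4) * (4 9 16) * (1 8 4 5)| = |(1 8 4 3 9 16 5)| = 7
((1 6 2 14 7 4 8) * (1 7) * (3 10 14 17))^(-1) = (1 14 10 3 17 2 6)(4 7 8)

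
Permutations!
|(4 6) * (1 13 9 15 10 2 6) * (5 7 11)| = 24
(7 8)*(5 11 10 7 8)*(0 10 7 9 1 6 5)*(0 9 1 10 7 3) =[7, 6, 2, 0, 4, 11, 5, 9, 8, 10, 1, 3] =(0 7 9 10 1 6 5 11 3)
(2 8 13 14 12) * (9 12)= [0, 1, 8, 3, 4, 5, 6, 7, 13, 12, 10, 11, 2, 14, 9]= (2 8 13 14 9 12)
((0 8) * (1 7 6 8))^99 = ((0 1 7 6 8))^99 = (0 8 6 7 1)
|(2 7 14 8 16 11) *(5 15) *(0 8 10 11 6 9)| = |(0 8 16 6 9)(2 7 14 10 11)(5 15)| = 10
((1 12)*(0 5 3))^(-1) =(0 3 5)(1 12)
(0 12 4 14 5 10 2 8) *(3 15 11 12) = (0 3 15 11 12 4 14 5 10 2 8) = [3, 1, 8, 15, 14, 10, 6, 7, 0, 9, 2, 12, 4, 13, 5, 11]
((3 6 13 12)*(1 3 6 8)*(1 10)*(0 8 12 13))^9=(13)(0 10 3 6 8 1 12)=((13)(0 8 10 1 3 12 6))^9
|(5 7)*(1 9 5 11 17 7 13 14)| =15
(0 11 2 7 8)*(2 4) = (0 11 4 2 7 8) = [11, 1, 7, 3, 2, 5, 6, 8, 0, 9, 10, 4]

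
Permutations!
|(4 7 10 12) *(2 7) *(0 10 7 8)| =|(0 10 12 4 2 8)| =6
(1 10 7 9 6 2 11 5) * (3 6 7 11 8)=(1 10 11 5)(2 8 3 6)(7 9)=[0, 10, 8, 6, 4, 1, 2, 9, 3, 7, 11, 5]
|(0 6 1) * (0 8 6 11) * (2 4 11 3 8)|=|(0 3 8 6 1 2 4 11)|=8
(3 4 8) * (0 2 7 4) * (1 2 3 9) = (0 3)(1 2 7 4 8 9) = [3, 2, 7, 0, 8, 5, 6, 4, 9, 1]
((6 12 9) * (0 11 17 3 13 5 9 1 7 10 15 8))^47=(0 5 7 11 9 10 17 6 15 3 12 8 13 1)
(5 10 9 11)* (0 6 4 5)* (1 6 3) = (0 3 1 6 4 5 10 9 11) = [3, 6, 2, 1, 5, 10, 4, 7, 8, 11, 9, 0]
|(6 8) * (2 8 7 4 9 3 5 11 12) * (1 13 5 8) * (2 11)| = 12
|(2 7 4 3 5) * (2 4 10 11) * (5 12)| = |(2 7 10 11)(3 12 5 4)| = 4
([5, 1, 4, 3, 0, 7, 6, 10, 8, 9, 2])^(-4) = [7, 1, 0, 3, 5, 10, 6, 2, 8, 9, 4]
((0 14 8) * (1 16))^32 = ((0 14 8)(1 16))^32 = (16)(0 8 14)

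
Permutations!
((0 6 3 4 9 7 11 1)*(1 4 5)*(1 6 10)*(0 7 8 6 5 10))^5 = (1 8 7 6 11 3 4 10 9)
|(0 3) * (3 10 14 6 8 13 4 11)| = |(0 10 14 6 8 13 4 11 3)| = 9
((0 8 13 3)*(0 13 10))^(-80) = ((0 8 10)(3 13))^(-80) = (13)(0 8 10)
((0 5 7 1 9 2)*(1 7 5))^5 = (0 1 9 2)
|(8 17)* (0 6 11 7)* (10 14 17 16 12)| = |(0 6 11 7)(8 16 12 10 14 17)| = 12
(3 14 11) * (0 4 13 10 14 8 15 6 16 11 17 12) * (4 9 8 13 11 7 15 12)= (0 9 8 12)(3 13 10 14 17 4 11)(6 16 7 15)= [9, 1, 2, 13, 11, 5, 16, 15, 12, 8, 14, 3, 0, 10, 17, 6, 7, 4]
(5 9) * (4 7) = (4 7)(5 9) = [0, 1, 2, 3, 7, 9, 6, 4, 8, 5]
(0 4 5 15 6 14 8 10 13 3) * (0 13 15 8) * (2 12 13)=(0 4 5 8 10 15 6 14)(2 12 13 3)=[4, 1, 12, 2, 5, 8, 14, 7, 10, 9, 15, 11, 13, 3, 0, 6]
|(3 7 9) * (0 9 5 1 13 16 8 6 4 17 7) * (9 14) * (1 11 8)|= 84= |(0 14 9 3)(1 13 16)(4 17 7 5 11 8 6)|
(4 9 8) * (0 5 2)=(0 5 2)(4 9 8)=[5, 1, 0, 3, 9, 2, 6, 7, 4, 8]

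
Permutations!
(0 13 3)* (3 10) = (0 13 10 3) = [13, 1, 2, 0, 4, 5, 6, 7, 8, 9, 3, 11, 12, 10]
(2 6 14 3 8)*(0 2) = (0 2 6 14 3 8) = [2, 1, 6, 8, 4, 5, 14, 7, 0, 9, 10, 11, 12, 13, 3]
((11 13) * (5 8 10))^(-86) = ((5 8 10)(11 13))^(-86) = (13)(5 8 10)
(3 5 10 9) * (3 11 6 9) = (3 5 10)(6 9 11) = [0, 1, 2, 5, 4, 10, 9, 7, 8, 11, 3, 6]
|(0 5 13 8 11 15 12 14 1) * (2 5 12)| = |(0 12 14 1)(2 5 13 8 11 15)| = 12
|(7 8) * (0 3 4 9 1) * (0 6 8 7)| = |(0 3 4 9 1 6 8)| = 7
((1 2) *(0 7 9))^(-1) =(0 9 7)(1 2)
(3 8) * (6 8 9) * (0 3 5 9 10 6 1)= (0 3 10 6 8 5 9 1)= [3, 0, 2, 10, 4, 9, 8, 7, 5, 1, 6]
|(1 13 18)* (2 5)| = 6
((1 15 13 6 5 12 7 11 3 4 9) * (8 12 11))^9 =(15)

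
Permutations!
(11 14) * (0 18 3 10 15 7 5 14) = [18, 1, 2, 10, 4, 14, 6, 5, 8, 9, 15, 0, 12, 13, 11, 7, 16, 17, 3] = (0 18 3 10 15 7 5 14 11)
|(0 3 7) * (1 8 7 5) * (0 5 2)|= 12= |(0 3 2)(1 8 7 5)|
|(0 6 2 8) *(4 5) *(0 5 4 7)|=|(0 6 2 8 5 7)|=6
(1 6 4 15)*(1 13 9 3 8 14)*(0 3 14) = (0 3 8)(1 6 4 15 13 9 14) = [3, 6, 2, 8, 15, 5, 4, 7, 0, 14, 10, 11, 12, 9, 1, 13]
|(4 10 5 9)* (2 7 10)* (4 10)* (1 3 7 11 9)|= 9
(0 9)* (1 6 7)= (0 9)(1 6 7)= [9, 6, 2, 3, 4, 5, 7, 1, 8, 0]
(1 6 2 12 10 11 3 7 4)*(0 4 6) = (0 4 1)(2 12 10 11 3 7 6) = [4, 0, 12, 7, 1, 5, 2, 6, 8, 9, 11, 3, 10]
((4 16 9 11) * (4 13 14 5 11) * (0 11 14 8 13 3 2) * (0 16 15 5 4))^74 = ((0 11 3 2 16 9)(4 15 5 14)(8 13))^74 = (0 3 16)(2 9 11)(4 5)(14 15)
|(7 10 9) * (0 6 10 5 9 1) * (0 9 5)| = 6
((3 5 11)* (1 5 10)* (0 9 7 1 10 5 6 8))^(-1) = ((0 9 7 1 6 8)(3 5 11))^(-1) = (0 8 6 1 7 9)(3 11 5)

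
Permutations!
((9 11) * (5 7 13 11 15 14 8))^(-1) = (5 8 14 15 9 11 13 7)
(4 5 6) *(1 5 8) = [0, 5, 2, 3, 8, 6, 4, 7, 1] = (1 5 6 4 8)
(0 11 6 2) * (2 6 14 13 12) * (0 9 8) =(0 11 14 13 12 2 9 8) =[11, 1, 9, 3, 4, 5, 6, 7, 0, 8, 10, 14, 2, 12, 13]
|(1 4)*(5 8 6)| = 6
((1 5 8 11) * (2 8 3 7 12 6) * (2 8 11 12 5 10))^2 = (1 2)(3 5 7)(6 12 8)(10 11)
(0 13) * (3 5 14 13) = [3, 1, 2, 5, 4, 14, 6, 7, 8, 9, 10, 11, 12, 0, 13] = (0 3 5 14 13)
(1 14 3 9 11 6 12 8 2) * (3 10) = (1 14 10 3 9 11 6 12 8 2) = [0, 14, 1, 9, 4, 5, 12, 7, 2, 11, 3, 6, 8, 13, 10]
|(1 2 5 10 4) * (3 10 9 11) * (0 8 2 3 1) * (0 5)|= |(0 8 2)(1 3 10 4 5 9 11)|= 21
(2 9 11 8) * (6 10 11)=[0, 1, 9, 3, 4, 5, 10, 7, 2, 6, 11, 8]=(2 9 6 10 11 8)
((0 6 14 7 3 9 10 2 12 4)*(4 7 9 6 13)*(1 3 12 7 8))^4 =((0 13 4)(1 3 6 14 9 10 2 7 12 8))^4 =(0 13 4)(1 9 12 6 2)(3 10 8 14 7)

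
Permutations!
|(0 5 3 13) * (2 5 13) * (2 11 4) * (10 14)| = |(0 13)(2 5 3 11 4)(10 14)| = 10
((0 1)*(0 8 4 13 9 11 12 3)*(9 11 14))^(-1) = ((0 1 8 4 13 11 12 3)(9 14))^(-1) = (0 3 12 11 13 4 8 1)(9 14)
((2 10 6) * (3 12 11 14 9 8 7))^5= ((2 10 6)(3 12 11 14 9 8 7))^5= (2 6 10)(3 8 14 12 7 9 11)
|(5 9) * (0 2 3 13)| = 4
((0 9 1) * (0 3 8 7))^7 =((0 9 1 3 8 7))^7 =(0 9 1 3 8 7)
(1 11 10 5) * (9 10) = [0, 11, 2, 3, 4, 1, 6, 7, 8, 10, 5, 9] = (1 11 9 10 5)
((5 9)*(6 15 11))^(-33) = (15)(5 9)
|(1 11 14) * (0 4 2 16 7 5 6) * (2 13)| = |(0 4 13 2 16 7 5 6)(1 11 14)| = 24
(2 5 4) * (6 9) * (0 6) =(0 6 9)(2 5 4) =[6, 1, 5, 3, 2, 4, 9, 7, 8, 0]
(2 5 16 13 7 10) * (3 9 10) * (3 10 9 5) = (2 3 5 16 13 7 10) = [0, 1, 3, 5, 4, 16, 6, 10, 8, 9, 2, 11, 12, 7, 14, 15, 13]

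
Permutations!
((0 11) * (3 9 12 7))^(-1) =(0 11)(3 7 12 9)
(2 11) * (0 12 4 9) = (0 12 4 9)(2 11) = [12, 1, 11, 3, 9, 5, 6, 7, 8, 0, 10, 2, 4]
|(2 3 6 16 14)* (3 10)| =6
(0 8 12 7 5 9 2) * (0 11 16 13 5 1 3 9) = (0 8 12 7 1 3 9 2 11 16 13 5) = [8, 3, 11, 9, 4, 0, 6, 1, 12, 2, 10, 16, 7, 5, 14, 15, 13]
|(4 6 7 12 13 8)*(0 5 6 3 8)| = |(0 5 6 7 12 13)(3 8 4)| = 6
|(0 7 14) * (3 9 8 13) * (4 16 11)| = 12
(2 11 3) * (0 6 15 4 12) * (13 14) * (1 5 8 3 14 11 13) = (0 6 15 4 12)(1 5 8 3 2 13 11 14) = [6, 5, 13, 2, 12, 8, 15, 7, 3, 9, 10, 14, 0, 11, 1, 4]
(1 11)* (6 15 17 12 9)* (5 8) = [0, 11, 2, 3, 4, 8, 15, 7, 5, 6, 10, 1, 9, 13, 14, 17, 16, 12] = (1 11)(5 8)(6 15 17 12 9)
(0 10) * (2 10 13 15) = [13, 1, 10, 3, 4, 5, 6, 7, 8, 9, 0, 11, 12, 15, 14, 2] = (0 13 15 2 10)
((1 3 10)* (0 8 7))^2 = ((0 8 7)(1 3 10))^2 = (0 7 8)(1 10 3)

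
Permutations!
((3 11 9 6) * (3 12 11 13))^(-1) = (3 13)(6 9 11 12)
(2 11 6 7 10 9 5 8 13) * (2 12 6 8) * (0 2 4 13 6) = (0 2 11 8 6 7 10 9 5 4 13 12) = [2, 1, 11, 3, 13, 4, 7, 10, 6, 5, 9, 8, 0, 12]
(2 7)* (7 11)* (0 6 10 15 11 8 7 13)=(0 6 10 15 11 13)(2 8 7)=[6, 1, 8, 3, 4, 5, 10, 2, 7, 9, 15, 13, 12, 0, 14, 11]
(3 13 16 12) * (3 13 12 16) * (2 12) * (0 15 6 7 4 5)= [15, 1, 12, 2, 5, 0, 7, 4, 8, 9, 10, 11, 13, 3, 14, 6, 16]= (16)(0 15 6 7 4 5)(2 12 13 3)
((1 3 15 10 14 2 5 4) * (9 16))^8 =(16)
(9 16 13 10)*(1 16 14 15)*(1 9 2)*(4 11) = [0, 16, 1, 3, 11, 5, 6, 7, 8, 14, 2, 4, 12, 10, 15, 9, 13] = (1 16 13 10 2)(4 11)(9 14 15)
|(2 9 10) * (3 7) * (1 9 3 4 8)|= 8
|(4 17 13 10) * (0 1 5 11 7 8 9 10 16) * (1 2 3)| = 14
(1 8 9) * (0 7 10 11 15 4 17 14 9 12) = [7, 8, 2, 3, 17, 5, 6, 10, 12, 1, 11, 15, 0, 13, 9, 4, 16, 14] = (0 7 10 11 15 4 17 14 9 1 8 12)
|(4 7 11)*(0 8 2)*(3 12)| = 6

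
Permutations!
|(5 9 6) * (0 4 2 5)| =|(0 4 2 5 9 6)| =6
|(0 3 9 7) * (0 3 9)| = 4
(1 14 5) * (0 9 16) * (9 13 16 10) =(0 13 16)(1 14 5)(9 10) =[13, 14, 2, 3, 4, 1, 6, 7, 8, 10, 9, 11, 12, 16, 5, 15, 0]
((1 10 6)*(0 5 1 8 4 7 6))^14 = ((0 5 1 10)(4 7 6 8))^14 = (0 1)(4 6)(5 10)(7 8)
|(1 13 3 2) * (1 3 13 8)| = 2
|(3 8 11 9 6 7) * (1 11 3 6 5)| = |(1 11 9 5)(3 8)(6 7)| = 4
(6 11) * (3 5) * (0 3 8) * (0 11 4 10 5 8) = (0 3 8 11 6 4 10 5) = [3, 1, 2, 8, 10, 0, 4, 7, 11, 9, 5, 6]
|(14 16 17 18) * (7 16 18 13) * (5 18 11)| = |(5 18 14 11)(7 16 17 13)| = 4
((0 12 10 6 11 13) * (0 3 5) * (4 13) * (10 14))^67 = (0 13 6 12 3 11 14 5 4 10) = ((0 12 14 10 6 11 4 13 3 5))^67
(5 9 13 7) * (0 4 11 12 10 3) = (0 4 11 12 10 3)(5 9 13 7) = [4, 1, 2, 0, 11, 9, 6, 5, 8, 13, 3, 12, 10, 7]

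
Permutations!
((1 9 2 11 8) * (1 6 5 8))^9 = ((1 9 2 11)(5 8 6))^9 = (1 9 2 11)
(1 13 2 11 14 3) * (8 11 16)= [0, 13, 16, 1, 4, 5, 6, 7, 11, 9, 10, 14, 12, 2, 3, 15, 8]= (1 13 2 16 8 11 14 3)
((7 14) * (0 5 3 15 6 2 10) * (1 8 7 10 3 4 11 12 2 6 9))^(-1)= (0 10 14 7 8 1 9 15 3 2 12 11 4 5)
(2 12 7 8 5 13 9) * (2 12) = [0, 1, 2, 3, 4, 13, 6, 8, 5, 12, 10, 11, 7, 9] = (5 13 9 12 7 8)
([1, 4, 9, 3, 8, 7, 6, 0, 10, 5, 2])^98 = (0 7 5 9 2 10 8 4 1)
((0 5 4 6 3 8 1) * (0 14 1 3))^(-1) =(0 6 4 5)(1 14)(3 8)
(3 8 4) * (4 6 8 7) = (3 7 4)(6 8) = [0, 1, 2, 7, 3, 5, 8, 4, 6]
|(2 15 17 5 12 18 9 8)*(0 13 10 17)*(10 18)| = 28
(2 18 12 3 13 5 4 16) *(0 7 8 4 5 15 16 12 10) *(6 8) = (0 7 6 8 4 12 3 13 15 16 2 18 10) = [7, 1, 18, 13, 12, 5, 8, 6, 4, 9, 0, 11, 3, 15, 14, 16, 2, 17, 10]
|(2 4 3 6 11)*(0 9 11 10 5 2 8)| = 12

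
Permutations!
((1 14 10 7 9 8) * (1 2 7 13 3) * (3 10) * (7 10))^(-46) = (1 3 14)(2 13 9)(7 8 10)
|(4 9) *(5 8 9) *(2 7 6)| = 12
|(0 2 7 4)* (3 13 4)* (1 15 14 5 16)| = |(0 2 7 3 13 4)(1 15 14 5 16)| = 30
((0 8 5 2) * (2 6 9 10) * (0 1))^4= ((0 8 5 6 9 10 2 1))^4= (0 9)(1 6)(2 5)(8 10)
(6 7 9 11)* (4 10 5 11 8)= (4 10 5 11 6 7 9 8)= [0, 1, 2, 3, 10, 11, 7, 9, 4, 8, 5, 6]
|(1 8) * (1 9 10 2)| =5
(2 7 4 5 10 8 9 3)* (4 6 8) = (2 7 6 8 9 3)(4 5 10) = [0, 1, 7, 2, 5, 10, 8, 6, 9, 3, 4]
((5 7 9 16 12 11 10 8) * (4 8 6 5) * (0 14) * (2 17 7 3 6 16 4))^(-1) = (0 14)(2 8 4 9 7 17)(3 5 6)(10 11 12 16)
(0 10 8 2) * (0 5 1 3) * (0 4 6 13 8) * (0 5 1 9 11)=(0 10 5 9 11)(1 3 4 6 13 8 2)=[10, 3, 1, 4, 6, 9, 13, 7, 2, 11, 5, 0, 12, 8]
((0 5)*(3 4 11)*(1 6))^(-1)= ((0 5)(1 6)(3 4 11))^(-1)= (0 5)(1 6)(3 11 4)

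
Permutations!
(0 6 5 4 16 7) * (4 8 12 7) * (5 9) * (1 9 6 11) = (0 11 1 9 5 8 12 7)(4 16) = [11, 9, 2, 3, 16, 8, 6, 0, 12, 5, 10, 1, 7, 13, 14, 15, 4]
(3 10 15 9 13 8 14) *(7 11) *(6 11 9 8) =(3 10 15 8 14)(6 11 7 9 13) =[0, 1, 2, 10, 4, 5, 11, 9, 14, 13, 15, 7, 12, 6, 3, 8]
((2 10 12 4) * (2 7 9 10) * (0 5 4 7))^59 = (0 4 5)(7 12 10 9)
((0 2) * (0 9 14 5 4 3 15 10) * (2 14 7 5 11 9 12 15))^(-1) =(0 10 15 12 2 3 4 5 7 9 11 14)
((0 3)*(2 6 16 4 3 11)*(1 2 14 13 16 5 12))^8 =((0 11 14 13 16 4 3)(1 2 6 5 12))^8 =(0 11 14 13 16 4 3)(1 5 2 12 6)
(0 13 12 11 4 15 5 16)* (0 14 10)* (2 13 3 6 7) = (0 3 6 7 2 13 12 11 4 15 5 16 14 10) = [3, 1, 13, 6, 15, 16, 7, 2, 8, 9, 0, 4, 11, 12, 10, 5, 14]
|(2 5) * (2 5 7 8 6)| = |(2 7 8 6)| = 4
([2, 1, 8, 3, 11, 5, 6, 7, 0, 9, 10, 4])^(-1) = (0 8 2)(4 11)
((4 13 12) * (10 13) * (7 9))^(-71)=(4 10 13 12)(7 9)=((4 10 13 12)(7 9))^(-71)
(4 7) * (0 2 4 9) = (0 2 4 7 9) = [2, 1, 4, 3, 7, 5, 6, 9, 8, 0]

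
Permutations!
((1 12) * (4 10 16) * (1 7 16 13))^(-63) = ((1 12 7 16 4 10 13))^(-63) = (16)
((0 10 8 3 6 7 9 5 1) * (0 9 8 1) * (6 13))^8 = ((0 10 1 9 5)(3 13 6 7 8))^8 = (0 9 10 5 1)(3 7 13 8 6)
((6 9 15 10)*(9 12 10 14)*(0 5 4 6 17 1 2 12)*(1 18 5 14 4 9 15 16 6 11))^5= ((0 14 15 4 11 1 2 12 10 17 18 5 9 16 6))^5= (0 1 18)(2 5 14)(4 10 16)(6 11 17)(9 15 12)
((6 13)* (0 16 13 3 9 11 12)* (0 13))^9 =((0 16)(3 9 11 12 13 6))^9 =(0 16)(3 12)(6 11)(9 13)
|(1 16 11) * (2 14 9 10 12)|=15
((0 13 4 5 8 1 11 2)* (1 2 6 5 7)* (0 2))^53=(0 8 5 6 11 1 7 4 13)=((0 13 4 7 1 11 6 5 8))^53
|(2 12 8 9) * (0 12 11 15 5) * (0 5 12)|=6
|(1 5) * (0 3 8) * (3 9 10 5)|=7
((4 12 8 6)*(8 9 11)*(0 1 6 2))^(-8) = (0 1 6 4 12 9 11 8 2)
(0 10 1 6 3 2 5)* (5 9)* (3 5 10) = (0 3 2 9 10 1 6 5) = [3, 6, 9, 2, 4, 0, 5, 7, 8, 10, 1]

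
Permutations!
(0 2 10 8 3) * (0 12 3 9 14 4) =(0 2 10 8 9 14 4)(3 12) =[2, 1, 10, 12, 0, 5, 6, 7, 9, 14, 8, 11, 3, 13, 4]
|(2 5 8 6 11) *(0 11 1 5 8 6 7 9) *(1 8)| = |(0 11 2 1 5 6 8 7 9)| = 9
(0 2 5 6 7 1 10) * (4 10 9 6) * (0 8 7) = (0 2 5 4 10 8 7 1 9 6) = [2, 9, 5, 3, 10, 4, 0, 1, 7, 6, 8]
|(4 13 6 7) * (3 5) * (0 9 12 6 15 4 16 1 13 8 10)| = 12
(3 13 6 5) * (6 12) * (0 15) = (0 15)(3 13 12 6 5) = [15, 1, 2, 13, 4, 3, 5, 7, 8, 9, 10, 11, 6, 12, 14, 0]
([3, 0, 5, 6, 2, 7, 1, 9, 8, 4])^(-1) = (0 1 6 3)(2 4 9 7 5)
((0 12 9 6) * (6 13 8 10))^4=(0 8 12 10 9 6 13)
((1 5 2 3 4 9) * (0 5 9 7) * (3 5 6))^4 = ((0 6 3 4 7)(1 9)(2 5))^4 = (9)(0 7 4 3 6)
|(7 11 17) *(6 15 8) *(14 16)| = |(6 15 8)(7 11 17)(14 16)| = 6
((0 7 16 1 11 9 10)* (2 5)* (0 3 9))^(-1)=((0 7 16 1 11)(2 5)(3 9 10))^(-1)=(0 11 1 16 7)(2 5)(3 10 9)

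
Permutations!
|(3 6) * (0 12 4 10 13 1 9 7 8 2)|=|(0 12 4 10 13 1 9 7 8 2)(3 6)|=10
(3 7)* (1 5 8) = (1 5 8)(3 7) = [0, 5, 2, 7, 4, 8, 6, 3, 1]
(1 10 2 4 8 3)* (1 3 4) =(1 10 2)(4 8) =[0, 10, 1, 3, 8, 5, 6, 7, 4, 9, 2]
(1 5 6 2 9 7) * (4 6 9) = (1 5 9 7)(2 4 6) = [0, 5, 4, 3, 6, 9, 2, 1, 8, 7]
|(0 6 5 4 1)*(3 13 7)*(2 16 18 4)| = |(0 6 5 2 16 18 4 1)(3 13 7)| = 24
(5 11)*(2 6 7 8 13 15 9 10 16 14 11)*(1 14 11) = [0, 14, 6, 3, 4, 2, 7, 8, 13, 10, 16, 5, 12, 15, 1, 9, 11] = (1 14)(2 6 7 8 13 15 9 10 16 11 5)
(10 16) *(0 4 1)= (0 4 1)(10 16)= [4, 0, 2, 3, 1, 5, 6, 7, 8, 9, 16, 11, 12, 13, 14, 15, 10]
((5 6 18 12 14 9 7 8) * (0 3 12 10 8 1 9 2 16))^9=(0 14)(2 3)(5 8 10 18 6)(12 16)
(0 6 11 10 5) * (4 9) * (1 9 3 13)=(0 6 11 10 5)(1 9 4 3 13)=[6, 9, 2, 13, 3, 0, 11, 7, 8, 4, 5, 10, 12, 1]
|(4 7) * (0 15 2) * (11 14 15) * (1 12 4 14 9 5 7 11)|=|(0 1 12 4 11 9 5 7 14 15 2)|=11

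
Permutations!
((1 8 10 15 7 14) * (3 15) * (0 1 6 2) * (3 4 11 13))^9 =(0 7 11 1 14 13 8 6 3 10 2 15 4)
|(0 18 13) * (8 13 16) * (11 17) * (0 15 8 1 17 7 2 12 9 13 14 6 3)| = |(0 18 16 1 17 11 7 2 12 9 13 15 8 14 6 3)| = 16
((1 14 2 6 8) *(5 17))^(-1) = (1 8 6 2 14)(5 17)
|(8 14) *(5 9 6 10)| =4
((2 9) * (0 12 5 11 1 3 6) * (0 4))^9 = ((0 12 5 11 1 3 6 4)(2 9))^9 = (0 12 5 11 1 3 6 4)(2 9)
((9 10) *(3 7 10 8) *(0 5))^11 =((0 5)(3 7 10 9 8))^11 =(0 5)(3 7 10 9 8)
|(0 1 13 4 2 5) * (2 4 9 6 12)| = |(0 1 13 9 6 12 2 5)| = 8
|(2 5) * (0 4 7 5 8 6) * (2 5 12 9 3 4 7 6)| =|(0 7 12 9 3 4 6)(2 8)| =14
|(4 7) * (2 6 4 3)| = |(2 6 4 7 3)| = 5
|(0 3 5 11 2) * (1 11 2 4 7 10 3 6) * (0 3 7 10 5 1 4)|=10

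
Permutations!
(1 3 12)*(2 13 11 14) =[0, 3, 13, 12, 4, 5, 6, 7, 8, 9, 10, 14, 1, 11, 2] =(1 3 12)(2 13 11 14)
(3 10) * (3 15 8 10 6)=[0, 1, 2, 6, 4, 5, 3, 7, 10, 9, 15, 11, 12, 13, 14, 8]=(3 6)(8 10 15)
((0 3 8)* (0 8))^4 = (8)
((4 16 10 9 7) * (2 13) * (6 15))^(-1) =(2 13)(4 7 9 10 16)(6 15)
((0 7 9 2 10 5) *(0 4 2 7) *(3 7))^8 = ((2 10 5 4)(3 7 9))^8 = (10)(3 9 7)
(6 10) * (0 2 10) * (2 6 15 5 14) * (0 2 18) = (0 6 2 10 15 5 14 18) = [6, 1, 10, 3, 4, 14, 2, 7, 8, 9, 15, 11, 12, 13, 18, 5, 16, 17, 0]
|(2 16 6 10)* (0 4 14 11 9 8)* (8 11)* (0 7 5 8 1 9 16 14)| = 24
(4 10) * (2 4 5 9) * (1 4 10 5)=(1 4 5 9 2 10)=[0, 4, 10, 3, 5, 9, 6, 7, 8, 2, 1]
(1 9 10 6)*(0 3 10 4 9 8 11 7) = (0 3 10 6 1 8 11 7)(4 9) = [3, 8, 2, 10, 9, 5, 1, 0, 11, 4, 6, 7]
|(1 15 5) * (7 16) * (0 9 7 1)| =7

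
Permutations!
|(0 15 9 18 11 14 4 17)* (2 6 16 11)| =|(0 15 9 18 2 6 16 11 14 4 17)| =11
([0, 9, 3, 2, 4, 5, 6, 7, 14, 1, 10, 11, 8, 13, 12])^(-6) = (14)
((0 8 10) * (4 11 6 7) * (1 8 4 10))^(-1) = (0 10 7 6 11 4)(1 8)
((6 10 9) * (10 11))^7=(6 9 10 11)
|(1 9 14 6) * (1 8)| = |(1 9 14 6 8)| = 5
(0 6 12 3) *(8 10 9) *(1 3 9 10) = (0 6 12 9 8 1 3) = [6, 3, 2, 0, 4, 5, 12, 7, 1, 8, 10, 11, 9]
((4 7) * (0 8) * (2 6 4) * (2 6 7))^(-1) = ((0 8)(2 7 6 4))^(-1) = (0 8)(2 4 6 7)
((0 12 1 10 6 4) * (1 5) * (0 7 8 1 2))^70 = (0 5)(1 7 6)(2 12)(4 10 8)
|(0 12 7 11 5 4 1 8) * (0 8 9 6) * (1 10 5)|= 21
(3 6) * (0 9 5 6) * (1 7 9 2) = (0 2 1 7 9 5 6 3) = [2, 7, 1, 0, 4, 6, 3, 9, 8, 5]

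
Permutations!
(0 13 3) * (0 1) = (0 13 3 1) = [13, 0, 2, 1, 4, 5, 6, 7, 8, 9, 10, 11, 12, 3]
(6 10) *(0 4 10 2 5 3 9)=(0 4 10 6 2 5 3 9)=[4, 1, 5, 9, 10, 3, 2, 7, 8, 0, 6]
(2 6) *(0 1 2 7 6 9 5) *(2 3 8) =[1, 3, 9, 8, 4, 0, 7, 6, 2, 5] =(0 1 3 8 2 9 5)(6 7)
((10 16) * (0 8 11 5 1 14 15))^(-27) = (0 8 11 5 1 14 15)(10 16)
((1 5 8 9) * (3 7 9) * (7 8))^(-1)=((1 5 7 9)(3 8))^(-1)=(1 9 7 5)(3 8)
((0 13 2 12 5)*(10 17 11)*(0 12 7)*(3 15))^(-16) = ((0 13 2 7)(3 15)(5 12)(10 17 11))^(-16) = (10 11 17)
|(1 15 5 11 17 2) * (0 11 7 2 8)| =20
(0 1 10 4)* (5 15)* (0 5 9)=(0 1 10 4 5 15 9)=[1, 10, 2, 3, 5, 15, 6, 7, 8, 0, 4, 11, 12, 13, 14, 9]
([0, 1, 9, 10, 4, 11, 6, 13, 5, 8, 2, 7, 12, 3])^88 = [0, 1, 3, 7, 4, 9, 6, 5, 2, 10, 13, 8, 12, 11]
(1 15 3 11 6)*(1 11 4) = [0, 15, 2, 4, 1, 5, 11, 7, 8, 9, 10, 6, 12, 13, 14, 3] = (1 15 3 4)(6 11)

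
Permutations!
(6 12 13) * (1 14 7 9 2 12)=(1 14 7 9 2 12 13 6)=[0, 14, 12, 3, 4, 5, 1, 9, 8, 2, 10, 11, 13, 6, 7]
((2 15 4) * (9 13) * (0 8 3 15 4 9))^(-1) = ((0 8 3 15 9 13)(2 4))^(-1) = (0 13 9 15 3 8)(2 4)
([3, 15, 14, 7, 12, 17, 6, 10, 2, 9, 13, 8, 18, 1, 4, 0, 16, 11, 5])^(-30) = (0 1 10 3 15 13 7)(2 17 12)(4 8 5)(11 18 14)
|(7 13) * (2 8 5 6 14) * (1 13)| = 15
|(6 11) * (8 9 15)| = 6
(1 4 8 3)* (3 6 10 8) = (1 4 3)(6 10 8) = [0, 4, 2, 1, 3, 5, 10, 7, 6, 9, 8]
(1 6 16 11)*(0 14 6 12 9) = [14, 12, 2, 3, 4, 5, 16, 7, 8, 0, 10, 1, 9, 13, 6, 15, 11] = (0 14 6 16 11 1 12 9)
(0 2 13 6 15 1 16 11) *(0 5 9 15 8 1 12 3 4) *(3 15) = (0 2 13 6 8 1 16 11 5 9 3 4)(12 15) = [2, 16, 13, 4, 0, 9, 8, 7, 1, 3, 10, 5, 15, 6, 14, 12, 11]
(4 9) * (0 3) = [3, 1, 2, 0, 9, 5, 6, 7, 8, 4] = (0 3)(4 9)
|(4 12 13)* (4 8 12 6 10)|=|(4 6 10)(8 12 13)|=3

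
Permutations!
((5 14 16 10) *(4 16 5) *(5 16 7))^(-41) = (4 7 5 14 16 10)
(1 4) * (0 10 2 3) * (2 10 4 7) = (10)(0 4 1 7 2 3) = [4, 7, 3, 0, 1, 5, 6, 2, 8, 9, 10]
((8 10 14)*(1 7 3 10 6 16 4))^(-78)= ((1 7 3 10 14 8 6 16 4))^(-78)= (1 10 6)(3 8 4)(7 14 16)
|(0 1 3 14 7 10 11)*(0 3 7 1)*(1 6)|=7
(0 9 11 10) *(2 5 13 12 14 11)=(0 9 2 5 13 12 14 11 10)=[9, 1, 5, 3, 4, 13, 6, 7, 8, 2, 0, 10, 14, 12, 11]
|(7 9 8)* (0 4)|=6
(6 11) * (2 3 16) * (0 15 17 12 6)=[15, 1, 3, 16, 4, 5, 11, 7, 8, 9, 10, 0, 6, 13, 14, 17, 2, 12]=(0 15 17 12 6 11)(2 3 16)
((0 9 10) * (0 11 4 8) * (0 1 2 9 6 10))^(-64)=(0 9 2 1 8 4 11 10 6)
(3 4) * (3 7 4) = (4 7) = [0, 1, 2, 3, 7, 5, 6, 4]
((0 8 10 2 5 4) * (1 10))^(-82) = (0 1 2 4 8 10 5)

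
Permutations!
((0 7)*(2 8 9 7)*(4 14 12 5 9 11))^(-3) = (0 5 4 2 9 14 8 7 12 11)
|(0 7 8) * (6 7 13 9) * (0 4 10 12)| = |(0 13 9 6 7 8 4 10 12)| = 9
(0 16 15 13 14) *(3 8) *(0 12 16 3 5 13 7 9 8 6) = (0 3 6)(5 13 14 12 16 15 7 9 8) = [3, 1, 2, 6, 4, 13, 0, 9, 5, 8, 10, 11, 16, 14, 12, 7, 15]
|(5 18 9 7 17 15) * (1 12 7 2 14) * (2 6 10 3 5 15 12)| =6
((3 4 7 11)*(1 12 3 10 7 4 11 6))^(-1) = (1 6 7 10 11 3 12)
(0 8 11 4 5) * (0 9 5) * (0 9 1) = (0 8 11 4 9 5 1) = [8, 0, 2, 3, 9, 1, 6, 7, 11, 5, 10, 4]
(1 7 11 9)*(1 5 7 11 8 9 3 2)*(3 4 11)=(1 3 2)(4 11)(5 7 8 9)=[0, 3, 1, 2, 11, 7, 6, 8, 9, 5, 10, 4]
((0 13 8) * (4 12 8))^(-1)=(0 8 12 4 13)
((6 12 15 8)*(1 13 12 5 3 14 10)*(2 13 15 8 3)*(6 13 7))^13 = (1 14 15 10 3)(2 7 6 5)(8 13 12)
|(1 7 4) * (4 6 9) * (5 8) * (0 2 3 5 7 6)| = |(0 2 3 5 8 7)(1 6 9 4)| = 12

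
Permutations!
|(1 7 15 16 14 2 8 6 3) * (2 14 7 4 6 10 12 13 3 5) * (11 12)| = |(1 4 6 5 2 8 10 11 12 13 3)(7 15 16)| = 33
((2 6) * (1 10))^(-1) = ((1 10)(2 6))^(-1) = (1 10)(2 6)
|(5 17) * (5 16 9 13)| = |(5 17 16 9 13)| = 5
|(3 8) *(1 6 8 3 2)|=4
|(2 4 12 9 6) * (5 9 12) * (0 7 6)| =|(12)(0 7 6 2 4 5 9)| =7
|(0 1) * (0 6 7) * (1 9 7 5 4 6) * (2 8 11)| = |(0 9 7)(2 8 11)(4 6 5)| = 3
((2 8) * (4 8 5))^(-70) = (2 4)(5 8) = ((2 5 4 8))^(-70)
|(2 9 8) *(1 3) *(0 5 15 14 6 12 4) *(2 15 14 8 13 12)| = |(0 5 14 6 2 9 13 12 4)(1 3)(8 15)| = 18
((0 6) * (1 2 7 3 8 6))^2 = (0 2 3 6 1 7 8)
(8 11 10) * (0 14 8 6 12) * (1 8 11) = (0 14 11 10 6 12)(1 8) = [14, 8, 2, 3, 4, 5, 12, 7, 1, 9, 6, 10, 0, 13, 11]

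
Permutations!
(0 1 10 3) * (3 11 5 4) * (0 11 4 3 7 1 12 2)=(0 12 2)(1 10 4 7)(3 11 5)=[12, 10, 0, 11, 7, 3, 6, 1, 8, 9, 4, 5, 2]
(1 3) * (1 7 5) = (1 3 7 5) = [0, 3, 2, 7, 4, 1, 6, 5]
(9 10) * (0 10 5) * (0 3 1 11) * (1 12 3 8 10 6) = (0 6 1 11)(3 12)(5 8 10 9) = [6, 11, 2, 12, 4, 8, 1, 7, 10, 5, 9, 0, 3]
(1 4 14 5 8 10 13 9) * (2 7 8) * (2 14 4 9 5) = (1 9)(2 7 8 10 13 5 14) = [0, 9, 7, 3, 4, 14, 6, 8, 10, 1, 13, 11, 12, 5, 2]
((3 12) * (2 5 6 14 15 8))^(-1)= (2 8 15 14 6 5)(3 12)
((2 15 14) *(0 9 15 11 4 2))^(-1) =(0 14 15 9)(2 4 11)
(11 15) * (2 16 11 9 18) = (2 16 11 15 9 18) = [0, 1, 16, 3, 4, 5, 6, 7, 8, 18, 10, 15, 12, 13, 14, 9, 11, 17, 2]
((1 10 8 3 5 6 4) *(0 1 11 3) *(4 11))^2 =(0 10)(1 8)(3 6)(5 11)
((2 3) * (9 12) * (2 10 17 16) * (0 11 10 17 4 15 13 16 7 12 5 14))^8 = ((0 11 10 4 15 13 16 2 3 17 7 12 9 5 14))^8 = (0 3 11 17 10 7 4 12 15 9 13 5 16 14 2)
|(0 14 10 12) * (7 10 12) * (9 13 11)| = |(0 14 12)(7 10)(9 13 11)| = 6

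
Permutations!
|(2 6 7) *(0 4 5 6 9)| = |(0 4 5 6 7 2 9)| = 7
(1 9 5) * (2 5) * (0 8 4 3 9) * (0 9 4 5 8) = (1 9 2 8 5)(3 4) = [0, 9, 8, 4, 3, 1, 6, 7, 5, 2]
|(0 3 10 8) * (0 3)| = |(3 10 8)| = 3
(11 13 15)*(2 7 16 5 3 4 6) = (2 7 16 5 3 4 6)(11 13 15) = [0, 1, 7, 4, 6, 3, 2, 16, 8, 9, 10, 13, 12, 15, 14, 11, 5]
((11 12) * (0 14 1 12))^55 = (14)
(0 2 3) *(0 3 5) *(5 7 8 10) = [2, 1, 7, 3, 4, 0, 6, 8, 10, 9, 5] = (0 2 7 8 10 5)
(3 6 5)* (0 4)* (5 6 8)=[4, 1, 2, 8, 0, 3, 6, 7, 5]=(0 4)(3 8 5)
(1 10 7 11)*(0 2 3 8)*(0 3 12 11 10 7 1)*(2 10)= (0 10 1 7 2 12 11)(3 8)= [10, 7, 12, 8, 4, 5, 6, 2, 3, 9, 1, 0, 11]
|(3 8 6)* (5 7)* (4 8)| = |(3 4 8 6)(5 7)| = 4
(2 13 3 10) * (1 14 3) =(1 14 3 10 2 13) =[0, 14, 13, 10, 4, 5, 6, 7, 8, 9, 2, 11, 12, 1, 3]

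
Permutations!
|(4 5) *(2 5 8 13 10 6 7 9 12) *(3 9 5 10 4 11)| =9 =|(2 10 6 7 5 11 3 9 12)(4 8 13)|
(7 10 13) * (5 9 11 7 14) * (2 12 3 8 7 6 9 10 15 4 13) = [0, 1, 12, 8, 13, 10, 9, 15, 7, 11, 2, 6, 3, 14, 5, 4] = (2 12 3 8 7 15 4 13 14 5 10)(6 9 11)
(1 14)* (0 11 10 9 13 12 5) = (0 11 10 9 13 12 5)(1 14) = [11, 14, 2, 3, 4, 0, 6, 7, 8, 13, 9, 10, 5, 12, 1]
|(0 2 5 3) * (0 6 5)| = 6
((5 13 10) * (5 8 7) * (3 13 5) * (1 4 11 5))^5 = ((1 4 11 5)(3 13 10 8 7))^5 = (13)(1 4 11 5)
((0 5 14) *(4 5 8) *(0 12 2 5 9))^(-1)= ((0 8 4 9)(2 5 14 12))^(-1)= (0 9 4 8)(2 12 14 5)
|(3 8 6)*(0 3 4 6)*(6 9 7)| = 12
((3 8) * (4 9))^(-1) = ((3 8)(4 9))^(-1) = (3 8)(4 9)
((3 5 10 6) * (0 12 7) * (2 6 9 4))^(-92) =((0 12 7)(2 6 3 5 10 9 4))^(-92) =(0 12 7)(2 4 9 10 5 3 6)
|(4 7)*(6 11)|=2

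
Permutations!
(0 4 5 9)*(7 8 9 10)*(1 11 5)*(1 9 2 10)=[4, 11, 10, 3, 9, 1, 6, 8, 2, 0, 7, 5]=(0 4 9)(1 11 5)(2 10 7 8)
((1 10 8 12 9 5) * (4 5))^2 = ((1 10 8 12 9 4 5))^2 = (1 8 9 5 10 12 4)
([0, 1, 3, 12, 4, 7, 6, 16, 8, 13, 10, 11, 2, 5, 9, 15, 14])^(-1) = [0, 1, 12, 2, 4, 13, 6, 5, 8, 14, 10, 11, 3, 9, 16, 15, 7]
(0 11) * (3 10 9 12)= (0 11)(3 10 9 12)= [11, 1, 2, 10, 4, 5, 6, 7, 8, 12, 9, 0, 3]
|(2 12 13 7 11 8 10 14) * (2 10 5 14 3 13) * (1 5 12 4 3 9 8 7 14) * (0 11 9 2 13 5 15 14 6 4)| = 16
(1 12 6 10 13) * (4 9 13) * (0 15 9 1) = (0 15 9 13)(1 12 6 10 4) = [15, 12, 2, 3, 1, 5, 10, 7, 8, 13, 4, 11, 6, 0, 14, 9]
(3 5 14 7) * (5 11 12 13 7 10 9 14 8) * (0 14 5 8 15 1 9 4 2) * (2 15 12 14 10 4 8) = [10, 9, 0, 11, 15, 12, 6, 3, 2, 5, 8, 14, 13, 7, 4, 1] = (0 10 8 2)(1 9 5 12 13 7 3 11 14 4 15)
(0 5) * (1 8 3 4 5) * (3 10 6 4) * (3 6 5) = (0 1 8 10 5)(3 6 4) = [1, 8, 2, 6, 3, 0, 4, 7, 10, 9, 5]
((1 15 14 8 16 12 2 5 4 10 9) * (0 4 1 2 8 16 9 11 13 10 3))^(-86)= (0 4 3)(1 12 5 16 2 14 9 15 8)(10 11 13)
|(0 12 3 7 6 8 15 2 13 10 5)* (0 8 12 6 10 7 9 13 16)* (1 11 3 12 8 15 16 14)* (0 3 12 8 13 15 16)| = 16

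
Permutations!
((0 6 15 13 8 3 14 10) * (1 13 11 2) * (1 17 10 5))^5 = (0 17 11 6 10 2 15)(1 5 14 3 8 13)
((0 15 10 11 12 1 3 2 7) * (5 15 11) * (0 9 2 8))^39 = ((0 11 12 1 3 8)(2 7 9)(5 15 10))^39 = (15)(0 1)(3 11)(8 12)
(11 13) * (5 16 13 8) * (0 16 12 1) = [16, 0, 2, 3, 4, 12, 6, 7, 5, 9, 10, 8, 1, 11, 14, 15, 13] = (0 16 13 11 8 5 12 1)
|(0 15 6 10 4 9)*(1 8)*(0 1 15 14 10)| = |(0 14 10 4 9 1 8 15 6)| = 9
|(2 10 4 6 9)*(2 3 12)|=7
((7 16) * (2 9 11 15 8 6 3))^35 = ((2 9 11 15 8 6 3)(7 16))^35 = (7 16)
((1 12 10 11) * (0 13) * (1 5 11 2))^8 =(13)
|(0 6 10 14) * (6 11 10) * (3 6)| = 4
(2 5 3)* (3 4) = [0, 1, 5, 2, 3, 4] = (2 5 4 3)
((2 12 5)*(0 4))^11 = (0 4)(2 5 12)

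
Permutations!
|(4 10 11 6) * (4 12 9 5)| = 7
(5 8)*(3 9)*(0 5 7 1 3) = (0 5 8 7 1 3 9) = [5, 3, 2, 9, 4, 8, 6, 1, 7, 0]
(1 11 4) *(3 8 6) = (1 11 4)(3 8 6) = [0, 11, 2, 8, 1, 5, 3, 7, 6, 9, 10, 4]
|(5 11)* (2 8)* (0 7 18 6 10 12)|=6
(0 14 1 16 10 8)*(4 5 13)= [14, 16, 2, 3, 5, 13, 6, 7, 0, 9, 8, 11, 12, 4, 1, 15, 10]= (0 14 1 16 10 8)(4 5 13)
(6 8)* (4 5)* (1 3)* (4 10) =(1 3)(4 5 10)(6 8) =[0, 3, 2, 1, 5, 10, 8, 7, 6, 9, 4]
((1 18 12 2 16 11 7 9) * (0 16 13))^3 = ((0 16 11 7 9 1 18 12 2 13))^3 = (0 7 18 13 11 1 2 16 9 12)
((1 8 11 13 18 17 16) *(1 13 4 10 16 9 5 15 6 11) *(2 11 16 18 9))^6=(18)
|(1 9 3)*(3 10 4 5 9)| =|(1 3)(4 5 9 10)| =4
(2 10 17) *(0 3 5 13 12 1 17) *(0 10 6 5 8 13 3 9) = (0 9)(1 17 2 6 5 3 8 13 12) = [9, 17, 6, 8, 4, 3, 5, 7, 13, 0, 10, 11, 1, 12, 14, 15, 16, 2]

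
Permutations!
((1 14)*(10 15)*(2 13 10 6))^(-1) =((1 14)(2 13 10 15 6))^(-1) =(1 14)(2 6 15 10 13)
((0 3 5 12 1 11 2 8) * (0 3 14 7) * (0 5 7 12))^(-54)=((0 14 12 1 11 2 8 3 7 5))^(-54)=(0 8 12 7 11)(1 5 2 14 3)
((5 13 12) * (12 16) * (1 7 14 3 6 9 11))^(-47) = (1 14 6 11 7 3 9)(5 13 16 12)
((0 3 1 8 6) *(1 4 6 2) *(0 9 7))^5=(0 7 9 6 4 3)(1 2 8)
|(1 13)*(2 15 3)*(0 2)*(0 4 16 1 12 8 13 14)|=24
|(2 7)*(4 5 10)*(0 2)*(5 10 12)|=6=|(0 2 7)(4 10)(5 12)|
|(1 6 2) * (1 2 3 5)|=|(1 6 3 5)|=4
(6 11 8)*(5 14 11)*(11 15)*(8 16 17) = (5 14 15 11 16 17 8 6) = [0, 1, 2, 3, 4, 14, 5, 7, 6, 9, 10, 16, 12, 13, 15, 11, 17, 8]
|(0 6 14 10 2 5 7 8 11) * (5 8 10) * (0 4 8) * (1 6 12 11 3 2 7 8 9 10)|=|(0 12 11 4 9 10 7 1 6 14 5 8 3 2)|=14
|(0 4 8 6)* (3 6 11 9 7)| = 8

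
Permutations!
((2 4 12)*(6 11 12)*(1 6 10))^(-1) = (1 10 4 2 12 11 6)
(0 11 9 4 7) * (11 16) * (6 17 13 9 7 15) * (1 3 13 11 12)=(0 16 12 1 3 13 9 4 15 6 17 11 7)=[16, 3, 2, 13, 15, 5, 17, 0, 8, 4, 10, 7, 1, 9, 14, 6, 12, 11]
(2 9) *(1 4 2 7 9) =(1 4 2)(7 9) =[0, 4, 1, 3, 2, 5, 6, 9, 8, 7]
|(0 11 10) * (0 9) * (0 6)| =|(0 11 10 9 6)| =5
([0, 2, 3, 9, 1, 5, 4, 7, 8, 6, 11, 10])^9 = (1 9)(2 6)(3 4)(10 11)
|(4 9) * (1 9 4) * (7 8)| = |(1 9)(7 8)| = 2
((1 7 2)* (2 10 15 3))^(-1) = ((1 7 10 15 3 2))^(-1) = (1 2 3 15 10 7)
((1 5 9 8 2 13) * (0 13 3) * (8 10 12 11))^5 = (0 10 3 9 2 5 8 1 11 13 12)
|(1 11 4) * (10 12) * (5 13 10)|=|(1 11 4)(5 13 10 12)|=12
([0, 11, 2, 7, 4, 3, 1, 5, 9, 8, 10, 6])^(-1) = [0, 6, 2, 5, 4, 7, 11, 3, 9, 8, 10, 1]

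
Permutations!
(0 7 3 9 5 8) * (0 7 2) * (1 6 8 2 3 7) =(0 3 9 5 2)(1 6 8) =[3, 6, 0, 9, 4, 2, 8, 7, 1, 5]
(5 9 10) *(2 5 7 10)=(2 5 9)(7 10)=[0, 1, 5, 3, 4, 9, 6, 10, 8, 2, 7]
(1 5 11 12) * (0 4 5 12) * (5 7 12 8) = (0 4 7 12 1 8 5 11) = [4, 8, 2, 3, 7, 11, 6, 12, 5, 9, 10, 0, 1]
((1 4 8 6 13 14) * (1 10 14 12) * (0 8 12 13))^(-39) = ((0 8 6)(1 4 12)(10 14))^(-39) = (10 14)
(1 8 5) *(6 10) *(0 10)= [10, 8, 2, 3, 4, 1, 0, 7, 5, 9, 6]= (0 10 6)(1 8 5)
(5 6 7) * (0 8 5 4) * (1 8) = [1, 8, 2, 3, 0, 6, 7, 4, 5] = (0 1 8 5 6 7 4)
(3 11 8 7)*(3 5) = (3 11 8 7 5) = [0, 1, 2, 11, 4, 3, 6, 5, 7, 9, 10, 8]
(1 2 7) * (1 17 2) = (2 7 17) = [0, 1, 7, 3, 4, 5, 6, 17, 8, 9, 10, 11, 12, 13, 14, 15, 16, 2]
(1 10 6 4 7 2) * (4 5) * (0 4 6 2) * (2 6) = [4, 10, 1, 3, 7, 2, 5, 0, 8, 9, 6] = (0 4 7)(1 10 6 5 2)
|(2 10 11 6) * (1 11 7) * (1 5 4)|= |(1 11 6 2 10 7 5 4)|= 8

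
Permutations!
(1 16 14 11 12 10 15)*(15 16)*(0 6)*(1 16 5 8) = (0 6)(1 15 16 14 11 12 10 5 8) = [6, 15, 2, 3, 4, 8, 0, 7, 1, 9, 5, 12, 10, 13, 11, 16, 14]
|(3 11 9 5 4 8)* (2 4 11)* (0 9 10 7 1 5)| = 20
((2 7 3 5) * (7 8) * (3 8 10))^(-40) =(10)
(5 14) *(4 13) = (4 13)(5 14) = [0, 1, 2, 3, 13, 14, 6, 7, 8, 9, 10, 11, 12, 4, 5]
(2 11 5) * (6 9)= (2 11 5)(6 9)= [0, 1, 11, 3, 4, 2, 9, 7, 8, 6, 10, 5]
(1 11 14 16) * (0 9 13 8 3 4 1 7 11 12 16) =(0 9 13 8 3 4 1 12 16 7 11 14) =[9, 12, 2, 4, 1, 5, 6, 11, 3, 13, 10, 14, 16, 8, 0, 15, 7]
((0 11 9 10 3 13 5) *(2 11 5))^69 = (0 5)(2 10)(3 11)(9 13)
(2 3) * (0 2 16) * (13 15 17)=(0 2 3 16)(13 15 17)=[2, 1, 3, 16, 4, 5, 6, 7, 8, 9, 10, 11, 12, 15, 14, 17, 0, 13]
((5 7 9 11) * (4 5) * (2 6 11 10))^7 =(2 10 9 7 5 4 11 6) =((2 6 11 4 5 7 9 10))^7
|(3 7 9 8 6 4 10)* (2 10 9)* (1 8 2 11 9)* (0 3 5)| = 8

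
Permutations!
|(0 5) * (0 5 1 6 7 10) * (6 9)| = |(0 1 9 6 7 10)| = 6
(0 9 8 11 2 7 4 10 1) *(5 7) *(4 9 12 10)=[12, 0, 5, 3, 4, 7, 6, 9, 11, 8, 1, 2, 10]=(0 12 10 1)(2 5 7 9 8 11)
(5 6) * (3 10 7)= (3 10 7)(5 6)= [0, 1, 2, 10, 4, 6, 5, 3, 8, 9, 7]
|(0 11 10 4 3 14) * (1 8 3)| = 8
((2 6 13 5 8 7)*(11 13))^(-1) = (2 7 8 5 13 11 6)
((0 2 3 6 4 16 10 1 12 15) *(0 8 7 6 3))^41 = ((0 2)(1 12 15 8 7 6 4 16 10))^41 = (0 2)(1 6 12 4 15 16 8 10 7)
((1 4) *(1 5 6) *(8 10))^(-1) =(1 6 5 4)(8 10)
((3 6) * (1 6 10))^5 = ((1 6 3 10))^5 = (1 6 3 10)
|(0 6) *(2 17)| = 2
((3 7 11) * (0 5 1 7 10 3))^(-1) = ((0 5 1 7 11)(3 10))^(-1) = (0 11 7 1 5)(3 10)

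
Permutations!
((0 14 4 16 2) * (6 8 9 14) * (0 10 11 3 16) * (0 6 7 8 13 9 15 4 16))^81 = ((0 7 8 15 4 6 13 9 14 16 2 10 11 3))^81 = (0 10 14 6 8 3 2 9 4 7 11 16 13 15)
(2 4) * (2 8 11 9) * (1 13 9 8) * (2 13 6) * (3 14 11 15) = (1 6 2 4)(3 14 11 8 15)(9 13) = [0, 6, 4, 14, 1, 5, 2, 7, 15, 13, 10, 8, 12, 9, 11, 3]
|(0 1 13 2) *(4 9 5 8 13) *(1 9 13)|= 8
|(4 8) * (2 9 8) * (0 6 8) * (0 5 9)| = 10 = |(0 6 8 4 2)(5 9)|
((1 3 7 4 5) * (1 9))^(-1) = ((1 3 7 4 5 9))^(-1) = (1 9 5 4 7 3)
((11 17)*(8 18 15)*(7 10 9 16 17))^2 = (7 9 17)(8 15 18)(10 16 11)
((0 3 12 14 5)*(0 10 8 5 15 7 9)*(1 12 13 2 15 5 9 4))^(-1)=(0 9 8 10 5 14 12 1 4 7 15 2 13 3)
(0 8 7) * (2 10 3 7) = (0 8 2 10 3 7) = [8, 1, 10, 7, 4, 5, 6, 0, 2, 9, 3]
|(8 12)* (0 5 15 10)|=|(0 5 15 10)(8 12)|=4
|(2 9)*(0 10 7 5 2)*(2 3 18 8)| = 9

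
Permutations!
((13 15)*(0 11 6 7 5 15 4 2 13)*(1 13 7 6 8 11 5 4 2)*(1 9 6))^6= (15)(1 6 9 4 7 2 13)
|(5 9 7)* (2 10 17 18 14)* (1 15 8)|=15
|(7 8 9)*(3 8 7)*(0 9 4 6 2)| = 7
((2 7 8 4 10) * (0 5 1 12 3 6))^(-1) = (0 6 3 12 1 5)(2 10 4 8 7)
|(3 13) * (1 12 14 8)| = |(1 12 14 8)(3 13)| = 4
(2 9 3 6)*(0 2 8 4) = (0 2 9 3 6 8 4) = [2, 1, 9, 6, 0, 5, 8, 7, 4, 3]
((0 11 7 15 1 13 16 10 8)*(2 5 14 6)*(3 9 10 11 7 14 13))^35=(16)(0 1 10 7 3 8 15 9)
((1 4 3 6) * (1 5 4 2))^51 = ((1 2)(3 6 5 4))^51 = (1 2)(3 4 5 6)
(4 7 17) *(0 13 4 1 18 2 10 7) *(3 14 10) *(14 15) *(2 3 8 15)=(0 13 4)(1 18 3 2 8 15 14 10 7 17)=[13, 18, 8, 2, 0, 5, 6, 17, 15, 9, 7, 11, 12, 4, 10, 14, 16, 1, 3]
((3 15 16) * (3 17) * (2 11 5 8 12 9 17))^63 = ((2 11 5 8 12 9 17 3 15 16))^63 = (2 8 17 16 5 9 15 11 12 3)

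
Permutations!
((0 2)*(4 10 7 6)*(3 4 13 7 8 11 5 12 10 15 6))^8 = (3 15 13)(4 6 7)(5 8 12 11 10)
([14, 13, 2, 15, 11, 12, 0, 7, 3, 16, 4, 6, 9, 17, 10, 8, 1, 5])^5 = (0 6 11 4 10 14)(1 9 5 13 16 12 17)(3 8 15)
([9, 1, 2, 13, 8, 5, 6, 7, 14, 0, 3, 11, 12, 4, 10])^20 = [0, 1, 2, 4, 14, 5, 6, 7, 10, 9, 13, 11, 12, 8, 3]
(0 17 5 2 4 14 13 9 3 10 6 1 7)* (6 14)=(0 17 5 2 4 6 1 7)(3 10 14 13 9)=[17, 7, 4, 10, 6, 2, 1, 0, 8, 3, 14, 11, 12, 9, 13, 15, 16, 5]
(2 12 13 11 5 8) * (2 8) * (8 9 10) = [0, 1, 12, 3, 4, 2, 6, 7, 9, 10, 8, 5, 13, 11] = (2 12 13 11 5)(8 9 10)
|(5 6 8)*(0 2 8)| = 5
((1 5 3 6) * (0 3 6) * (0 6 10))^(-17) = (0 3 6 1 5 10)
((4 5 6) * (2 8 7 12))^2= ((2 8 7 12)(4 5 6))^2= (2 7)(4 6 5)(8 12)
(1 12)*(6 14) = (1 12)(6 14) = [0, 12, 2, 3, 4, 5, 14, 7, 8, 9, 10, 11, 1, 13, 6]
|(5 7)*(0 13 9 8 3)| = 10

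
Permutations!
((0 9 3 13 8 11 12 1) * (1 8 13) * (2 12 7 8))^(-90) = (13)(0 3)(1 9)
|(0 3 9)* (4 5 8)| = 3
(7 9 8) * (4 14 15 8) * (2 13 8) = (2 13 8 7 9 4 14 15) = [0, 1, 13, 3, 14, 5, 6, 9, 7, 4, 10, 11, 12, 8, 15, 2]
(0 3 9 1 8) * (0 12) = (0 3 9 1 8 12) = [3, 8, 2, 9, 4, 5, 6, 7, 12, 1, 10, 11, 0]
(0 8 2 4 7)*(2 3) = [8, 1, 4, 2, 7, 5, 6, 0, 3] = (0 8 3 2 4 7)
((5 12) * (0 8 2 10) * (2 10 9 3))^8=(12)(0 10 8)(2 3 9)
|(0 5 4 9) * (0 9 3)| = |(9)(0 5 4 3)| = 4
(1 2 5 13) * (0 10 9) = [10, 2, 5, 3, 4, 13, 6, 7, 8, 0, 9, 11, 12, 1] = (0 10 9)(1 2 5 13)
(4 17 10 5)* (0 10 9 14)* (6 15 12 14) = (0 10 5 4 17 9 6 15 12 14) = [10, 1, 2, 3, 17, 4, 15, 7, 8, 6, 5, 11, 14, 13, 0, 12, 16, 9]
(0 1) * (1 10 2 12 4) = [10, 0, 12, 3, 1, 5, 6, 7, 8, 9, 2, 11, 4] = (0 10 2 12 4 1)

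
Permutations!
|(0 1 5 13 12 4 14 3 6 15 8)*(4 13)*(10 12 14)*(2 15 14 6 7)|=14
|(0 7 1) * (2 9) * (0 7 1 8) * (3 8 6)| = 6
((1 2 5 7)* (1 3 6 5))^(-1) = ((1 2)(3 6 5 7))^(-1) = (1 2)(3 7 5 6)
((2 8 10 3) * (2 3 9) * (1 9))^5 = ((1 9 2 8 10))^5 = (10)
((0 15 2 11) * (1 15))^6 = ((0 1 15 2 11))^6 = (0 1 15 2 11)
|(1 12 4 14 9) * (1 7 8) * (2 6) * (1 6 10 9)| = 12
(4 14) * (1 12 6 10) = (1 12 6 10)(4 14) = [0, 12, 2, 3, 14, 5, 10, 7, 8, 9, 1, 11, 6, 13, 4]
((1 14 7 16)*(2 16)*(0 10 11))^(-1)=((0 10 11)(1 14 7 2 16))^(-1)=(0 11 10)(1 16 2 7 14)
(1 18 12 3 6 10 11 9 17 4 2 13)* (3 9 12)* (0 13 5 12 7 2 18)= (0 13 1)(2 5 12 9 17 4 18 3 6 10 11 7)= [13, 0, 5, 6, 18, 12, 10, 2, 8, 17, 11, 7, 9, 1, 14, 15, 16, 4, 3]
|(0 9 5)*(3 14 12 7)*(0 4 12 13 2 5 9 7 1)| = 10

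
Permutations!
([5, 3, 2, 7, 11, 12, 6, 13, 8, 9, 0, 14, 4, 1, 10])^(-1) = [10, 13, 2, 1, 12, 0, 6, 3, 8, 9, 14, 4, 5, 7, 11]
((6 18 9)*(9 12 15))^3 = ((6 18 12 15 9))^3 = (6 15 18 9 12)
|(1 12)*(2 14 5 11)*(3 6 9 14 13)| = 8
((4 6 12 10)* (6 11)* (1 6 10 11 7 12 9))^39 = (4 10 11 12 7)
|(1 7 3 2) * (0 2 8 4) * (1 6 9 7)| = 8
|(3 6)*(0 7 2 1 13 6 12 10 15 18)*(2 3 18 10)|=18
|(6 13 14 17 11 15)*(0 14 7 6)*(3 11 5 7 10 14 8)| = 35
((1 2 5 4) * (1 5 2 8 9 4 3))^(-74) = ((1 8 9 4 5 3))^(-74) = (1 5 9)(3 4 8)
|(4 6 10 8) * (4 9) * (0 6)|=|(0 6 10 8 9 4)|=6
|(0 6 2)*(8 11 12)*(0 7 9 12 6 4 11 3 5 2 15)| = 35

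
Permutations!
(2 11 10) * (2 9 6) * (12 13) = [0, 1, 11, 3, 4, 5, 2, 7, 8, 6, 9, 10, 13, 12] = (2 11 10 9 6)(12 13)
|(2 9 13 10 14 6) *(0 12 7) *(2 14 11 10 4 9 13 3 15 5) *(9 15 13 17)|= 24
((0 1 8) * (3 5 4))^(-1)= (0 8 1)(3 4 5)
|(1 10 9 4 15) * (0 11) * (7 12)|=10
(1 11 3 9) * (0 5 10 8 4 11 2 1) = (0 5 10 8 4 11 3 9)(1 2) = [5, 2, 1, 9, 11, 10, 6, 7, 4, 0, 8, 3]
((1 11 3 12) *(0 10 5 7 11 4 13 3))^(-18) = ((0 10 5 7 11)(1 4 13 3 12))^(-18) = (0 5 11 10 7)(1 13 12 4 3)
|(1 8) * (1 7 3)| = |(1 8 7 3)| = 4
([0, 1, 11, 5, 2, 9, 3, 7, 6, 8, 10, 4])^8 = (2 4 11)(3 8 5 6 9)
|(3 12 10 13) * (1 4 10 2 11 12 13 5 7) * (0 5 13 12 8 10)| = 35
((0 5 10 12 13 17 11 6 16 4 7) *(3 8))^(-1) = ((0 5 10 12 13 17 11 6 16 4 7)(3 8))^(-1) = (0 7 4 16 6 11 17 13 12 10 5)(3 8)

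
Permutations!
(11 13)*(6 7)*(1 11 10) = (1 11 13 10)(6 7) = [0, 11, 2, 3, 4, 5, 7, 6, 8, 9, 1, 13, 12, 10]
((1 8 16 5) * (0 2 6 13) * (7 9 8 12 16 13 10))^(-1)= ((0 2 6 10 7 9 8 13)(1 12 16 5))^(-1)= (0 13 8 9 7 10 6 2)(1 5 16 12)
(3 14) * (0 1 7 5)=(0 1 7 5)(3 14)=[1, 7, 2, 14, 4, 0, 6, 5, 8, 9, 10, 11, 12, 13, 3]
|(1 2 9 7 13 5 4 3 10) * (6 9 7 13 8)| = |(1 2 7 8 6 9 13 5 4 3 10)| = 11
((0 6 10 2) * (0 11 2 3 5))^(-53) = ((0 6 10 3 5)(2 11))^(-53) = (0 10 5 6 3)(2 11)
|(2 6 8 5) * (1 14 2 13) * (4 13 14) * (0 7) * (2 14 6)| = 6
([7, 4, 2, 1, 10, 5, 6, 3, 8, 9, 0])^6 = [0, 1, 2, 3, 4, 5, 6, 7, 8, 9, 10]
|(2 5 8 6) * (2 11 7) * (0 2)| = 7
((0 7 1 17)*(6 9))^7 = (0 17 1 7)(6 9)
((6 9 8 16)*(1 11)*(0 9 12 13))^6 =(0 13 12 6 16 8 9)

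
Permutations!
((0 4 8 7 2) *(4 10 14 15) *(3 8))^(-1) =(0 2 7 8 3 4 15 14 10)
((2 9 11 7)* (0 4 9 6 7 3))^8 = (0 11 4 3 9)(2 7 6)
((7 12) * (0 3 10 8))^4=((0 3 10 8)(7 12))^4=(12)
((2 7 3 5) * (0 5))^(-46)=(0 3 7 2 5)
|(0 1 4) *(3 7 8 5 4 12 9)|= 9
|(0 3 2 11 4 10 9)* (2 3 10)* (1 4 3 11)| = 6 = |(0 10 9)(1 4 2)(3 11)|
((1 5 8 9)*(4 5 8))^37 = (1 8 9)(4 5)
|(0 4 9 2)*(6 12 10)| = 12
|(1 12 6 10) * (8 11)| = 4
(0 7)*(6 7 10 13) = (0 10 13 6 7) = [10, 1, 2, 3, 4, 5, 7, 0, 8, 9, 13, 11, 12, 6]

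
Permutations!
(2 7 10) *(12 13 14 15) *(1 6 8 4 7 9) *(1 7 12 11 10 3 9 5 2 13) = (1 6 8 4 12)(2 5)(3 9 7)(10 13 14 15 11) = [0, 6, 5, 9, 12, 2, 8, 3, 4, 7, 13, 10, 1, 14, 15, 11]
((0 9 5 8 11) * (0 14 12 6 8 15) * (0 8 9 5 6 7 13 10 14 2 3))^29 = (0 5 15 8 11 2 3)(6 9)(7 12 14 10 13)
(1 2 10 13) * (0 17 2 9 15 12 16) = (0 17 2 10 13 1 9 15 12 16) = [17, 9, 10, 3, 4, 5, 6, 7, 8, 15, 13, 11, 16, 1, 14, 12, 0, 2]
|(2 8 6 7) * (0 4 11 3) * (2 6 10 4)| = 14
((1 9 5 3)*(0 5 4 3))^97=((0 5)(1 9 4 3))^97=(0 5)(1 9 4 3)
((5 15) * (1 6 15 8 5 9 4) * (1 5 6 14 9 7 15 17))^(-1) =((1 14 9 4 5 8 6 17)(7 15))^(-1) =(1 17 6 8 5 4 9 14)(7 15)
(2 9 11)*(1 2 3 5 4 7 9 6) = (1 2 6)(3 5 4 7 9 11) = [0, 2, 6, 5, 7, 4, 1, 9, 8, 11, 10, 3]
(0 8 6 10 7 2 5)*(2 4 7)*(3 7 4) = (0 8 6 10 2 5)(3 7) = [8, 1, 5, 7, 4, 0, 10, 3, 6, 9, 2]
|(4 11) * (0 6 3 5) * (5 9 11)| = 7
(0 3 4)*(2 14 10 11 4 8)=[3, 1, 14, 8, 0, 5, 6, 7, 2, 9, 11, 4, 12, 13, 10]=(0 3 8 2 14 10 11 4)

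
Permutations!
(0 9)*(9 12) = [12, 1, 2, 3, 4, 5, 6, 7, 8, 0, 10, 11, 9] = (0 12 9)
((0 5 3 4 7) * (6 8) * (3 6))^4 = (0 3 5 4 6 7 8)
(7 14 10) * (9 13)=(7 14 10)(9 13)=[0, 1, 2, 3, 4, 5, 6, 14, 8, 13, 7, 11, 12, 9, 10]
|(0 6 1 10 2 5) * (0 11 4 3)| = 9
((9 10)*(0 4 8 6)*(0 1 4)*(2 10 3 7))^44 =((1 4 8 6)(2 10 9 3 7))^44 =(2 7 3 9 10)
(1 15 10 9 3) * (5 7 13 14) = (1 15 10 9 3)(5 7 13 14) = [0, 15, 2, 1, 4, 7, 6, 13, 8, 3, 9, 11, 12, 14, 5, 10]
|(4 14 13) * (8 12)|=6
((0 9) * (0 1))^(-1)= ((0 9 1))^(-1)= (0 1 9)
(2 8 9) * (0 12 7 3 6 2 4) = (0 12 7 3 6 2 8 9 4) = [12, 1, 8, 6, 0, 5, 2, 3, 9, 4, 10, 11, 7]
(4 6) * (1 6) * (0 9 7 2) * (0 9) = (1 6 4)(2 9 7) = [0, 6, 9, 3, 1, 5, 4, 2, 8, 7]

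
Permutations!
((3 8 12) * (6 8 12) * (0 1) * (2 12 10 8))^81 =((0 1)(2 12 3 10 8 6))^81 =(0 1)(2 10)(3 6)(8 12)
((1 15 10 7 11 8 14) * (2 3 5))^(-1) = (1 14 8 11 7 10 15)(2 5 3)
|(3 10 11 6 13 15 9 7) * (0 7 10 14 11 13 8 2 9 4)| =|(0 7 3 14 11 6 8 2 9 10 13 15 4)| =13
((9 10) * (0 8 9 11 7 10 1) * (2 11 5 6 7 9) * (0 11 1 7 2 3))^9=((0 8 3)(1 11 9 7 10 5 6 2))^9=(1 11 9 7 10 5 6 2)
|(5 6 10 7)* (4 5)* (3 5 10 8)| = 12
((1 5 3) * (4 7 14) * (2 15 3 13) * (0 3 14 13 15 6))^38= (0 14 6 15 2 5 13 1 7 3 4)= ((0 3 1 5 15 14 4 7 13 2 6))^38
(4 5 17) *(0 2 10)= [2, 1, 10, 3, 5, 17, 6, 7, 8, 9, 0, 11, 12, 13, 14, 15, 16, 4]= (0 2 10)(4 5 17)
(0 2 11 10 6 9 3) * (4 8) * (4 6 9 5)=(0 2 11 10 9 3)(4 8 6 5)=[2, 1, 11, 0, 8, 4, 5, 7, 6, 3, 9, 10]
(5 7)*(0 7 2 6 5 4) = (0 7 4)(2 6 5) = [7, 1, 6, 3, 0, 2, 5, 4]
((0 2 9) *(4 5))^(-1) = (0 9 2)(4 5)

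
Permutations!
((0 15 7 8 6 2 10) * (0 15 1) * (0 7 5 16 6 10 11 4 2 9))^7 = ((0 1 7 8 10 15 5 16 6 9)(2 11 4))^7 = (0 16 10 1 6 15 7 9 5 8)(2 11 4)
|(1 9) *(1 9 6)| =|(9)(1 6)| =2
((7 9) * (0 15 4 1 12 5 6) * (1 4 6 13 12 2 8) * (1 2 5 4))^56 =(0 6 15)(1 5 13 12 4)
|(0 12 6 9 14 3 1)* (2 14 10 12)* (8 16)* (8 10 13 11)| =40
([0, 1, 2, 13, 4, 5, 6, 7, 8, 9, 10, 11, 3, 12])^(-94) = [0, 1, 2, 12, 4, 5, 6, 7, 8, 9, 10, 11, 13, 3]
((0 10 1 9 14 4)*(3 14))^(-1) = (0 4 14 3 9 1 10)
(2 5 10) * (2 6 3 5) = [0, 1, 2, 5, 4, 10, 3, 7, 8, 9, 6] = (3 5 10 6)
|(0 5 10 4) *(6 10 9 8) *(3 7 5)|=|(0 3 7 5 9 8 6 10 4)|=9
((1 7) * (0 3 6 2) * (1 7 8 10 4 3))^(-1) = (0 2 6 3 4 10 8 1)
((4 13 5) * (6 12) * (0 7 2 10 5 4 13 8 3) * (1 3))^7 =(0 8 5 7 1 13 2 3 4 10)(6 12)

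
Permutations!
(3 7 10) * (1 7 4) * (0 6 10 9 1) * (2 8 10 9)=(0 6 9 1 7 2 8 10 3 4)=[6, 7, 8, 4, 0, 5, 9, 2, 10, 1, 3]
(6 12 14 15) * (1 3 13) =(1 3 13)(6 12 14 15) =[0, 3, 2, 13, 4, 5, 12, 7, 8, 9, 10, 11, 14, 1, 15, 6]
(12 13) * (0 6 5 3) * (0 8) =[6, 1, 2, 8, 4, 3, 5, 7, 0, 9, 10, 11, 13, 12] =(0 6 5 3 8)(12 13)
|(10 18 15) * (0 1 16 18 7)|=|(0 1 16 18 15 10 7)|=7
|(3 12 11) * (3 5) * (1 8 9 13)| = |(1 8 9 13)(3 12 11 5)| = 4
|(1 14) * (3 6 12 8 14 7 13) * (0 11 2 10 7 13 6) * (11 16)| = |(0 16 11 2 10 7 6 12 8 14 1 13 3)| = 13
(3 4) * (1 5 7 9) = (1 5 7 9)(3 4) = [0, 5, 2, 4, 3, 7, 6, 9, 8, 1]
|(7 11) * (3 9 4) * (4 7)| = 5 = |(3 9 7 11 4)|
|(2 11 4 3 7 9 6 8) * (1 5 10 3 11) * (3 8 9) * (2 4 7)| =18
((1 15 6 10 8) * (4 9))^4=(1 8 10 6 15)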